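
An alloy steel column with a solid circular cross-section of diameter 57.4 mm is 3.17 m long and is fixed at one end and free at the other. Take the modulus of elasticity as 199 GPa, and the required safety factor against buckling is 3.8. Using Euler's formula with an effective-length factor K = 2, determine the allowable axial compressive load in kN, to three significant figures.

P_allow = 6.85 kN

I = πd⁴/64 = π×57.4⁴/64 = 532900 mm⁴.
Effective length L_e = KL = 2×3.17 m = 6340 mm.
Euler critical load P_cr = π²EI/L_e² = π²×199000×532900/6340² = 26040 N.
P_allow = P_cr/n = 26040/3.8 = 6852 N.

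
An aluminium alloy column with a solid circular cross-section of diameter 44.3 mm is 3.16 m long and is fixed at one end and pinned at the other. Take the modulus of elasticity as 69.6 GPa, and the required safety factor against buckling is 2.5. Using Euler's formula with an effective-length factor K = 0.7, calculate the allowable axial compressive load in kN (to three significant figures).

P_allow = 10.6 kN

I = πd⁴/64 = π×44.3⁴/64 = 189100 mm⁴.
Effective length L_e = KL = 0.7×3.16 m = 2212 mm.
Euler critical load P_cr = π²EI/L_e² = π²×69600×189100/2212² = 26540 N.
P_allow = P_cr/n = 26540/2.5 = 10620 N.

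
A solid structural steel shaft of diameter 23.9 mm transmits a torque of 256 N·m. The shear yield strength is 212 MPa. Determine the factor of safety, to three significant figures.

τ = 16T/(πd³) = 16×256000/(π×23.9³) = 95.50 MPa.
n = τ_limit/τ = 212/95.50 = 2.220.

n = 2.22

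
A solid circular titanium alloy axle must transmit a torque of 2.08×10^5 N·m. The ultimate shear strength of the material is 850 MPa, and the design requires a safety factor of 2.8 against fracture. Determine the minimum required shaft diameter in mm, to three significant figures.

d = 152 mm

Allowable shear stress τ_allow = 850/2.8 = 303.6 MPa.
For a solid shaft τ = 16T/(πd³), so d³ = 16T/(π τ_allow) = 16×2.0800×10^8/(π×303.6) = 3.490×10^6 mm³.
d = (3.490×10^6)^(1/3) = 151.7 mm.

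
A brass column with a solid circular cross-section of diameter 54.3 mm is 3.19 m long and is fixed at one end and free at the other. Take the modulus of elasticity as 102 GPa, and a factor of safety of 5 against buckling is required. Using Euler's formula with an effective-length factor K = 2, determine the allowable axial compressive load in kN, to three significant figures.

P_allow = 2.11 kN

I = πd⁴/64 = π×54.3⁴/64 = 426700 mm⁴.
Effective length L_e = KL = 2×3.19 m = 6380 mm.
Euler critical load P_cr = π²EI/L_e² = π²×102000×426700/6380² = 10550 N.
P_allow = P_cr/n = 10550/5 = 2111 N.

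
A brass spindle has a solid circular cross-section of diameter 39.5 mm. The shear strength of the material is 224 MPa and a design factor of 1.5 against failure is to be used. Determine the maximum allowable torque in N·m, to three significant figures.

τ_allow = 224/1.5 = 149.3 MPa.
For a solid shaft T_allow = τ_allow·πd³/16; πd³/16 = π×39.5³/16 = 12100 mm³.
T_allow = 149.3×12100 = 1.807×10^6 N·mm = 1807 N·m.

T_allow = 1810 N·m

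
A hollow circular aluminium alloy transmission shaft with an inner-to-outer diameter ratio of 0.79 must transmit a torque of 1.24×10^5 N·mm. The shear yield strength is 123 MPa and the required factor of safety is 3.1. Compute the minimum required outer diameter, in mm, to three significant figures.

τ_allow = 123/3.1 = 39.68 MPa.
For a hollow shaft τ = 16T/[πd_o³(1−k⁴)] with k = 0.79, so 1−k⁴ = 0.6105.
d_o³ = 16T/[π τ_allow (1−k⁴)] = 16×124000/(π×39.68×0.6105) = 26070 mm³.
d_o = 29.65 mm.

d_o = 29.7 mm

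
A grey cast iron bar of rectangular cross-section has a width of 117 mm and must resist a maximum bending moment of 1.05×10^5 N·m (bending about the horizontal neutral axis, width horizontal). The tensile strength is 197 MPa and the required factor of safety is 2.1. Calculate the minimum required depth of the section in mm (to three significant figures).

h = 240 mm

σ_allow = 197/2.1 = 93.81 MPa.
For a rectangular section σ = 6M/(bh²), so h² = 6M/(b σ_allow) = 6×1.0500×10^8/(117×93.81) = 57400 mm².
h = 239.6 mm.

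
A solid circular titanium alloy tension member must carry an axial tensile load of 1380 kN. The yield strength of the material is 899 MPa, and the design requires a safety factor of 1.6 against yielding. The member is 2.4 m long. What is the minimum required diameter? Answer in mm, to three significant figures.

Allowable stress σ_allow = 899/1.6 = 561.9 MPa.
Required area A = F/σ_allow = 1380000/561.9 = 2456 mm².
A = πd²/4 → d = √(4A/π) = 55.92 mm.

d = 55.9 mm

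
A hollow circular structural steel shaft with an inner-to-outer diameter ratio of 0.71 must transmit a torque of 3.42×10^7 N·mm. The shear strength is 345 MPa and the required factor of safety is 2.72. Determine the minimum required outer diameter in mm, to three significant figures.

τ_allow = 345/2.72 = 126.8 MPa.
For a hollow shaft τ = 16T/[πd_o³(1−k⁴)] with k = 0.71, so 1−k⁴ = 0.7459.
d_o³ = 16T/[π τ_allow (1−k⁴)] = 16×3.4200×10^7/(π×126.8×0.7459) = 1.841×10^6 mm³.
d_o = 122.6 mm.

d_o = 123 mm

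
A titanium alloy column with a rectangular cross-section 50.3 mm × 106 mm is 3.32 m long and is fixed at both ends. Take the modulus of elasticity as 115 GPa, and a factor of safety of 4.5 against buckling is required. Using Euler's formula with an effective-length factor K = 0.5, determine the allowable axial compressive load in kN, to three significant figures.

P_allow = 103 kN

Buckling occurs about the weak axis: I_min = h·b³/12 = 106×50.3³/12 = 1.124×10^6 mm⁴ (b = 50.3 mm is the smaller dimension).
Effective length L_e = KL = 0.5×3.32 m = 1660 mm.
Euler critical load P_cr = π²EI/L_e² = π²×115000×1.124×10^6/1660² = 463000 N.
P_allow = P_cr/n = 463000/4.5 = 102900 N.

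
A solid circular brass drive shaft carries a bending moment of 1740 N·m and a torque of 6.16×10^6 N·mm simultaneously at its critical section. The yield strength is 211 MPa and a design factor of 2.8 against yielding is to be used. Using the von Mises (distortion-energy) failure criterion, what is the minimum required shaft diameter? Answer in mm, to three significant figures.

d = 91.2 mm

σ_allow = σ_y/n = 211/2.8 = 75.36 MPa.
For a solid shaft σ_b = 32M/(πd³) and τ = 16T/(πd³), so the von Mises stress is σ' = (16/πd³)·√(4M²+3T²).
√(4M²+3T²) = √(4×(1.740×10^6)² + 3×(6.160×10^6)²) = 1.122×10^7 N·mm.
d³ = 16×1.122×10^7/(π×75.36) = 758500 mm³.
d = 91.20 mm.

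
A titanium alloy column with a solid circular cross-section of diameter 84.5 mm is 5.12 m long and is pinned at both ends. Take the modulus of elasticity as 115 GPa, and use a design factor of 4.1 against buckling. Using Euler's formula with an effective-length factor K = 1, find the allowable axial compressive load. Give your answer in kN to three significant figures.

P_allow = 26.4 kN

I = πd⁴/64 = π×84.5⁴/64 = 2.503×10^6 mm⁴.
Effective length L_e = KL = 1×5.12 m = 5120 mm.
Euler critical load P_cr = π²EI/L_e² = π²×115000×2.503×10^6/5120² = 108400 N.
P_allow = P_cr/n = 108400/4.1 = 26430 N.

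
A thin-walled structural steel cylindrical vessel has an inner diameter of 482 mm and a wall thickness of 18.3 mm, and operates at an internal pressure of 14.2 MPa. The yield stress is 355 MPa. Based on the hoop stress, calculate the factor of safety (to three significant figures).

σ_h = pD/(2t) = 14.2×482/(2×18.3) = 187.0 MPa.
n = 355/187.0 = 1.898.

n = 1.90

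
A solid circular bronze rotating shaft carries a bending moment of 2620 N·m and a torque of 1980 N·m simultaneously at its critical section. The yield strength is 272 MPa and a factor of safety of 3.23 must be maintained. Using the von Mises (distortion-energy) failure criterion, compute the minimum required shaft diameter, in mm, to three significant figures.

d = 72.4 mm

σ_allow = σ_y/n = 272/3.23 = 84.21 MPa.
For a solid shaft σ_b = 32M/(πd³) and τ = 16T/(πd³), so the von Mises stress is σ' = (16/πd³)·√(4M²+3T²).
√(4M²+3T²) = √(4×(2.620×10^6)² + 3×(1.980×10^6)²) = 6.262×10^6 N·mm.
d³ = 16×6.262×10^6/(π×84.21) = 378700 mm³.
d = 72.35 mm.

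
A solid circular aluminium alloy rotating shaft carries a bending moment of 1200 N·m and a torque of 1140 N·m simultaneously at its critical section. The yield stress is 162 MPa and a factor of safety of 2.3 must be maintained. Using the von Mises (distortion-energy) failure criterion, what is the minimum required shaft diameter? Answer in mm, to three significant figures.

d = 60.8 mm

σ_allow = σ_y/n = 162/2.3 = 70.43 MPa.
For a solid shaft σ_b = 32M/(πd³) and τ = 16T/(πd³), so the von Mises stress is σ' = (16/πd³)·√(4M²+3T²).
√(4M²+3T²) = √(4×(1.200×10^6)² + 3×(1.140×10^6)²) = 3.108×10^6 N·mm.
d³ = 16×3.108×10^6/(π×70.43) = 224700 mm³.
d = 60.80 mm.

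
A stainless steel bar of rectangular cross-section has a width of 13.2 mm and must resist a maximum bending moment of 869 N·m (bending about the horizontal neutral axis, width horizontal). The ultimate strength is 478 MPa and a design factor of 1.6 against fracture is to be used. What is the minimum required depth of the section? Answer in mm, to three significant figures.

h = 36.4 mm

σ_allow = 478/1.6 = 298.8 MPa.
For a rectangular section σ = 6M/(bh²), so h² = 6M/(b σ_allow) = 6×869000/(13.2×298.8) = 1322 mm².
h = 36.36 mm.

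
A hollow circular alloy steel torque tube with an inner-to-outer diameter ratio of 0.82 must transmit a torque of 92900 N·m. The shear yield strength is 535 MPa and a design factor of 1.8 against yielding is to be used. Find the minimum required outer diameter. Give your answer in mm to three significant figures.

τ_allow = 535/1.8 = 297.2 MPa.
For a hollow shaft τ = 16T/[πd_o³(1−k⁴)] with k = 0.82, so 1−k⁴ = 0.5479.
d_o³ = 16T/[π τ_allow (1−k⁴)] = 16×9.2900×10^7/(π×297.2×0.5479) = 2.905×10^6 mm³.
d_o = 142.7 mm.

d_o = 143 mm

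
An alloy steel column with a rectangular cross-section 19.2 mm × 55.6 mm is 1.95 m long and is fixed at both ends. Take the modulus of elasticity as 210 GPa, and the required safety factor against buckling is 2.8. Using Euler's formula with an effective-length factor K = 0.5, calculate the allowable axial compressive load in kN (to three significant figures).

Buckling occurs about the weak axis: I_min = h·b³/12 = 55.6×19.2³/12 = 32790 mm⁴ (b = 19.2 mm is the smaller dimension).
Effective length L_e = KL = 0.5×1.95 m = 975.0 mm.
Euler critical load P_cr = π²EI/L_e² = π²×210000×32790/975.0² = 71500 N.
P_allow = P_cr/n = 71500/2.8 = 25540 N.

P_allow = 25.5 kN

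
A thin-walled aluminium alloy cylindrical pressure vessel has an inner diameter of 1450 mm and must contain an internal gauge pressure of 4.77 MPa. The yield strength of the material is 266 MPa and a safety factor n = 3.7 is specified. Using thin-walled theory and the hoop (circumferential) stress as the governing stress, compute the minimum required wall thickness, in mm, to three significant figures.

σ_allow = 266/3.7 = 71.89 MPa.
Hoop stress σ_h = pD/(2t), so t = pD/(2σ_allow) = 4.77×1450/(2×71.89) = 48.10 mm.

t = 48.1 mm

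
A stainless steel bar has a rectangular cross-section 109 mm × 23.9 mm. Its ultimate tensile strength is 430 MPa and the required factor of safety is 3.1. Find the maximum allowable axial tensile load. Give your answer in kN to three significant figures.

σ_allow = 430/3.1 = 138.7 MPa.
A = 109×23.9 = 2605 mm².
F_allow = σ_allow × A = 138.7×2605 = 361400 N.

F_allow = 361 kN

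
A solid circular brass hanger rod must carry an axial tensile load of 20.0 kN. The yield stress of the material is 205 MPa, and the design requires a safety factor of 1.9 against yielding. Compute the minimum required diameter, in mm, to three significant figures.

Allowable stress σ_allow = 205/1.9 = 107.9 MPa.
Required area A = F/σ_allow = 20000/107.9 = 185.4 mm².
A = πd²/4 → d = √(4A/π) = 15.36 mm.

d = 15.4 mm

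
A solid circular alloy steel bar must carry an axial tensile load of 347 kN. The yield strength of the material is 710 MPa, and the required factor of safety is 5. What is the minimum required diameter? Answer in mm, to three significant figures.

Allowable stress σ_allow = 710/5 = 142.0 MPa.
Required area A = F/σ_allow = 347000/142.0 = 2444 mm².
A = πd²/4 → d = √(4A/π) = 55.78 mm.

d = 55.8 mm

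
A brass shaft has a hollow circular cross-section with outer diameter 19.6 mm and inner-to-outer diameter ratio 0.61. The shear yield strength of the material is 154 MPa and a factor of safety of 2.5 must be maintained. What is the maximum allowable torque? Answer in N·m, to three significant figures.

τ_allow = 154/2.5 = 61.60 MPa.
For a hollow shaft T_allow = τ_allow·πd_o³(1−k⁴)/16 with 1−k⁴ = 0.8615, so πd_o³(1−k⁴)/16 = 1274 mm³.
T_allow = 61.60×1274 = 78460 N·mm = 78.46 N·m.

T_allow = 78.5 N·m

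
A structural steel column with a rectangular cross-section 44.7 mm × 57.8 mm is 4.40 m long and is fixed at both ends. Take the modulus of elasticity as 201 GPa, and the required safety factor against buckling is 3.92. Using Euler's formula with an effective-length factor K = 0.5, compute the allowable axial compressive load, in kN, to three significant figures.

Buckling occurs about the weak axis: I_min = h·b³/12 = 57.8×44.7³/12 = 430200 mm⁴ (b = 44.7 mm is the smaller dimension).
Effective length L_e = KL = 0.5×4.40 m = 2200 mm.
Euler critical load P_cr = π²EI/L_e² = π²×201000×430200/2200² = 176300 N.
P_allow = P_cr/n = 176300/3.92 = 44980 N.

P_allow = 45.0 kN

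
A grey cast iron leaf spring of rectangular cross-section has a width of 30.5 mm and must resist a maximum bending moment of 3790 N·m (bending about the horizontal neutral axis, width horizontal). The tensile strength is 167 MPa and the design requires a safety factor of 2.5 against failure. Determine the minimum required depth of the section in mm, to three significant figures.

σ_allow = 167/2.5 = 66.80 MPa.
For a rectangular section σ = 6M/(bh²), so h² = 6M/(b σ_allow) = 6×3790000/(30.5×66.80) = 11160 mm².
h = 105.6 mm.

h = 106 mm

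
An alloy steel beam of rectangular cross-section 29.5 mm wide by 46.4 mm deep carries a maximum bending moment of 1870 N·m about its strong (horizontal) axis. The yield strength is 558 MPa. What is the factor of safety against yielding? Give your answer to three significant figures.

n = 3.16

Section modulus S = bh²/6 = 29.5×46.4²/6 = 10590 mm³.
σ = M/S = 1870000/10590 = 176.7 MPa.
n = 558/176.7 = 3.159.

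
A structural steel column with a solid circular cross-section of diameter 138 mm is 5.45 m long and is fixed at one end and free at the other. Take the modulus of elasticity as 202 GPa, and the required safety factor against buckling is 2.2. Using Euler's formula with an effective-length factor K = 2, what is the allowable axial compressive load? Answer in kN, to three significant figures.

I = πd⁴/64 = π×138⁴/64 = 1.780×10^7 mm⁴.
Effective length L_e = KL = 2×5.45 m = 10900 mm.
Euler critical load P_cr = π²EI/L_e² = π²×202000×1.780×10^7/10900² = 298700 N.
P_allow = P_cr/n = 298700/2.2 = 135800 N.

P_allow = 136 kN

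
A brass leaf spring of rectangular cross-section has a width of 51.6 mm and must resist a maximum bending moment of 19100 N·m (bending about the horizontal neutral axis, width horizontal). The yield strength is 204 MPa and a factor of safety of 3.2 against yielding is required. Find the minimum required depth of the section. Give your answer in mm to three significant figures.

σ_allow = 204/3.2 = 63.75 MPa.
For a rectangular section σ = 6M/(bh²), so h² = 6M/(b σ_allow) = 6×1.9100×10^7/(51.6×63.75) = 34840 mm².
h = 186.6 mm.

h = 187 mm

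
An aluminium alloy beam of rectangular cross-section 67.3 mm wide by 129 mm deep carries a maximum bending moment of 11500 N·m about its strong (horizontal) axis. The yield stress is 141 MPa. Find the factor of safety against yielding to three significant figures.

n = 2.29

Section modulus S = bh²/6 = 67.3×129²/6 = 186700 mm³.
σ = M/S = 1.1500×10^7/186700 = 61.61 MPa.
n = 141/61.61 = 2.289.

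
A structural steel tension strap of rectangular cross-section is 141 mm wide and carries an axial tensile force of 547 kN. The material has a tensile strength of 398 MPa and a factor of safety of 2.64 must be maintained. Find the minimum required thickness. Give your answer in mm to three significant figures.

t = 25.7 mm

σ_allow = 398/2.64 = 150.8 MPa.
Required area A = F/σ_allow = 547000/150.8 = 3628 mm².
t = A/w = 3628/141 = 25.73 mm.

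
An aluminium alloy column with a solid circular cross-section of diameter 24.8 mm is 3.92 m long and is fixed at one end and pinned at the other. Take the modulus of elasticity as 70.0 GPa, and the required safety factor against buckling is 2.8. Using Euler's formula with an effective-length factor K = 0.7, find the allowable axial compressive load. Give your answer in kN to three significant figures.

I = πd⁴/64 = π×24.8⁴/64 = 18570 mm⁴.
Effective length L_e = KL = 0.7×3.92 m = 2744 mm.
Euler critical load P_cr = π²EI/L_e² = π²×70000×18570/2744² = 1704 N.
P_allow = P_cr/n = 1704/2.8 = 608.5 N.

P_allow = 0.608 kN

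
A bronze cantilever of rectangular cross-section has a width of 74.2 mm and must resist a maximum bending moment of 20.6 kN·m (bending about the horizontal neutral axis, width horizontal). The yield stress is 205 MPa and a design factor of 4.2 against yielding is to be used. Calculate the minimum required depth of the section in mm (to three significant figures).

h = 185 mm

σ_allow = 205/4.2 = 48.81 MPa.
For a rectangular section σ = 6M/(bh²), so h² = 6M/(b σ_allow) = 6×2.0600×10^7/(74.2×48.81) = 34130 mm².
h = 184.7 mm.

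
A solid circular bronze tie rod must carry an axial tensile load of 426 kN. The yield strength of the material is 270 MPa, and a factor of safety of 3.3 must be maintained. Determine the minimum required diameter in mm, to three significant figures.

d = 81.4 mm

Allowable stress σ_allow = 270/3.3 = 81.82 MPa.
Required area A = F/σ_allow = 426000/81.82 = 5207 mm².
A = πd²/4 → d = √(4A/π) = 81.42 mm.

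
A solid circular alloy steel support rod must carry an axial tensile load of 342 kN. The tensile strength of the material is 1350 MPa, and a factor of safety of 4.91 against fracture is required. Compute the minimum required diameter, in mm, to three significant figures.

d = 39.8 mm

Allowable stress σ_allow = 1350/4.91 = 274.9 MPa.
Required area A = F/σ_allow = 342000/274.9 = 1244 mm².
A = πd²/4 → d = √(4A/π) = 39.80 mm.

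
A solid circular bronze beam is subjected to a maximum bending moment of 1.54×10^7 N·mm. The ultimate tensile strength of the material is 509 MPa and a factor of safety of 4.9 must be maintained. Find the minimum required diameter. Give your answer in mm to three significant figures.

d = 115 mm

σ_allow = 509/4.9 = 103.9 MPa.
For a solid circular section σ = 32M/(πd³), so d³ = 32M/(π σ_allow) = 32×1.5400×10^7/(π×103.9) = 1.510×10^6 mm³.
d = 114.7 mm.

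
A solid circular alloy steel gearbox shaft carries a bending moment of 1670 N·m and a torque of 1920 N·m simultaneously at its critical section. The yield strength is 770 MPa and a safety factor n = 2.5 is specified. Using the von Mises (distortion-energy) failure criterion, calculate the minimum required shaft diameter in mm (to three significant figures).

d = 42.7 mm

σ_allow = σ_y/n = 770/2.5 = 308.0 MPa.
For a solid shaft σ_b = 32M/(πd³) and τ = 16T/(πd³), so the von Mises stress is σ' = (16/πd³)·√(4M²+3T²).
√(4M²+3T²) = √(4×(1.670×10^6)² + 3×(1.920×10^6)²) = 4.713×10^6 N·mm.
d³ = 16×4.713×10^6/(π×308.0) = 77940 mm³.
d = 42.71 mm.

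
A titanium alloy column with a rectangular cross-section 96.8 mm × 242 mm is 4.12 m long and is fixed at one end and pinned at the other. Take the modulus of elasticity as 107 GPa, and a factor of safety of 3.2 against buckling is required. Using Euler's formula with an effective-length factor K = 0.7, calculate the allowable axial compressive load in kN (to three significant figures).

P_allow = 726 kN

Buckling occurs about the weak axis: I_min = h·b³/12 = 242×96.8³/12 = 1.829×10^7 mm⁴ (b = 96.8 mm is the smaller dimension).
Effective length L_e = KL = 0.7×4.12 m = 2884 mm.
Euler critical load P_cr = π²EI/L_e² = π²×107000×1.829×10^7/2884² = 2.322×10^6 N.
P_allow = P_cr/n = 2.322×10^6/3.2 = 725800 N.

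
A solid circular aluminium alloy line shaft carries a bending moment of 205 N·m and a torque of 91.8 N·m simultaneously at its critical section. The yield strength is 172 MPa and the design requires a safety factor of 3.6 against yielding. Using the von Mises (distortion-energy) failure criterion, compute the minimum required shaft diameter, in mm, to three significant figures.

d = 36.1 mm

σ_allow = σ_y/n = 172/3.6 = 47.78 MPa.
For a solid shaft σ_b = 32M/(πd³) and τ = 16T/(πd³), so the von Mises stress is σ' = (16/πd³)·√(4M²+3T²).
√(4M²+3T²) = √(4×(205000)² + 3×(91800)²) = 439800 N·mm.
d³ = 16×439800/(π×47.78) = 46880 mm³.
d = 36.06 mm.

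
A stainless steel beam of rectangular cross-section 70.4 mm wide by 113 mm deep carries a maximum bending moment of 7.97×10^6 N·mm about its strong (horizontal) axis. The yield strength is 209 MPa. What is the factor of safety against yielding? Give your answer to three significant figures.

n = 3.93

Section modulus S = bh²/6 = 70.4×113²/6 = 149800 mm³.
σ = M/S = 7970000/149800 = 53.20 MPa.
n = 209/53.20 = 3.929.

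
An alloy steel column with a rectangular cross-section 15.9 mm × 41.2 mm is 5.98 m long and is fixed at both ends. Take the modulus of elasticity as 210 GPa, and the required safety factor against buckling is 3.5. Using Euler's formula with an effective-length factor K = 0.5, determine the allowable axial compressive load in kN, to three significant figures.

P_allow = 0.914 kN

Buckling occurs about the weak axis: I_min = h·b³/12 = 41.2×15.9³/12 = 13800 mm⁴ (b = 15.9 mm is the smaller dimension).
Effective length L_e = KL = 0.5×5.98 m = 2990 mm.
Euler critical load P_cr = π²EI/L_e² = π²×210000×13800/2990² = 3200 N.
P_allow = P_cr/n = 3200/3.5 = 914.1 N.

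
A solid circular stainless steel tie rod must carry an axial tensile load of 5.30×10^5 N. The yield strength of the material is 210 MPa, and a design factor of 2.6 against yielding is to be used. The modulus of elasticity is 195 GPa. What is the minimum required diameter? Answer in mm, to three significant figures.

Allowable stress σ_allow = 210/2.6 = 80.77 MPa.
Required area A = F/σ_allow = 530000/80.77 = 6562 mm².
A = πd²/4 → d = √(4A/π) = 91.41 mm.

d = 91.4 mm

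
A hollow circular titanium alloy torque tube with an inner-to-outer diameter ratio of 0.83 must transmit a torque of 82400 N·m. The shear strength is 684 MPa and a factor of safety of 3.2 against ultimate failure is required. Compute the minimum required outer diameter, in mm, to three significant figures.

d_o = 155 mm

τ_allow = 684/3.2 = 213.8 MPa.
For a hollow shaft τ = 16T/[πd_o³(1−k⁴)] with k = 0.83, so 1−k⁴ = 0.5254.
d_o³ = 16T/[π τ_allow (1−k⁴)] = 16×8.2400×10^7/(π×213.8×0.5254) = 3.737×10^6 mm³.
d_o = 155.2 mm.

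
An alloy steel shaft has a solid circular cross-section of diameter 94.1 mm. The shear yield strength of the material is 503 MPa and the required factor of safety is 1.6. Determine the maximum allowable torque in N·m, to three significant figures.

τ_allow = 503/1.6 = 314.4 MPa.
For a solid shaft T_allow = τ_allow·πd³/16; πd³/16 = π×94.1³/16 = 163600 mm³.
T_allow = 314.4×163600 = 5.143×10^7 N·mm = 51430 N·m.

T_allow = 51400 N·m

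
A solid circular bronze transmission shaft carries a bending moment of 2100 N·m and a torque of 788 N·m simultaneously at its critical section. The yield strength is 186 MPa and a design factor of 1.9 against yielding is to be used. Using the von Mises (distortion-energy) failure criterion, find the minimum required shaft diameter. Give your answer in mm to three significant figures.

σ_allow = σ_y/n = 186/1.9 = 97.89 MPa.
For a solid shaft σ_b = 32M/(πd³) and τ = 16T/(πd³), so the von Mises stress is σ' = (16/πd³)·√(4M²+3T²).
√(4M²+3T²) = √(4×(2.100×10^6)² + 3×(788000)²) = 4.416×10^6 N·mm.
d³ = 16×4.416×10^6/(π×97.89) = 229800 mm³.
d = 61.25 mm.

d = 61.2 mm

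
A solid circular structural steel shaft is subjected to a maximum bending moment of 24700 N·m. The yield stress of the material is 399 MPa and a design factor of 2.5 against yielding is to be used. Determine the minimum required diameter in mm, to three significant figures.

d = 116 mm

σ_allow = 399/2.5 = 159.6 MPa.
For a solid circular section σ = 32M/(πd³), so d³ = 32M/(π σ_allow) = 32×2.4700×10^7/(π×159.6) = 1.576×10^6 mm³.
d = 116.4 mm.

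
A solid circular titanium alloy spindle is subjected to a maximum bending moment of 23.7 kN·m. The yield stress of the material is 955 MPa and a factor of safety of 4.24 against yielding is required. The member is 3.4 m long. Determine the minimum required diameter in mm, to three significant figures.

σ_allow = 955/4.24 = 225.2 MPa.
For a solid circular section σ = 32M/(πd³), so d³ = 32M/(π σ_allow) = 32×2.3700×10^7/(π×225.2) = 1.072×10^6 mm³.
d = 102.3 mm.

d = 102 mm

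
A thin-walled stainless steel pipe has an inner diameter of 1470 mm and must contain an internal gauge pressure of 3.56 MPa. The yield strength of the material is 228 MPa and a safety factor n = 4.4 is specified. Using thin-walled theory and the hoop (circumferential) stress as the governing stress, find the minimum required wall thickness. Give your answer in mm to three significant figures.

t = 50.5 mm

σ_allow = 228/4.4 = 51.82 MPa.
Hoop stress σ_h = pD/(2t), so t = pD/(2σ_allow) = 3.56×1470/(2×51.82) = 50.50 mm.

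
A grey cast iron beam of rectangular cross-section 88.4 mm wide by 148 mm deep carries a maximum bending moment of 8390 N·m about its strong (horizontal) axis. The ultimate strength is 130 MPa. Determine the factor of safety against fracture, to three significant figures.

n = 5.00

Section modulus S = bh²/6 = 88.4×148²/6 = 322700 mm³.
σ = M/S = 8390000/322700 = 26.00 MPa.
n = 130/26.00 = 5.000.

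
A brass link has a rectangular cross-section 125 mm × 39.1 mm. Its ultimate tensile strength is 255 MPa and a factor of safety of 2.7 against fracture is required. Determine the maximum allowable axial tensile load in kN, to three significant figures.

F_allow = 462 kN

σ_allow = 255/2.7 = 94.44 MPa.
A = 125×39.1 = 4888 mm².
F_allow = σ_allow × A = 94.44×4888 = 461600 N.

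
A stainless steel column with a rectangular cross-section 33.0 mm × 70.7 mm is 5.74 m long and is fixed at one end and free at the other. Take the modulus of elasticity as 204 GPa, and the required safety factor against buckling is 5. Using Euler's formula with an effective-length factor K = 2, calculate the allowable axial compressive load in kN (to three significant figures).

Buckling occurs about the weak axis: I_min = h·b³/12 = 70.7×33.0³/12 = 211700 mm⁴ (b = 33.0 mm is the smaller dimension).
Effective length L_e = KL = 2×5.74 m = 11480 mm.
Euler critical load P_cr = π²EI/L_e² = π²×204000×211700/11480² = 3235 N.
P_allow = P_cr/n = 3235/5 = 646.9 N.

P_allow = 0.647 kN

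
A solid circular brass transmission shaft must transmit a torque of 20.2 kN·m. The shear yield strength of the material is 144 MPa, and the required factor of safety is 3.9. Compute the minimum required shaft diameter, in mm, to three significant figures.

Allowable shear stress τ_allow = 144/3.9 = 36.92 MPa.
For a solid shaft τ = 16T/(πd³), so d³ = 16T/(π τ_allow) = 16×2.0200×10^7/(π×36.92) = 2.786×10^6 mm³.
d = (2.786×10^6)^(1/3) = 140.7 mm.

d = 141 mm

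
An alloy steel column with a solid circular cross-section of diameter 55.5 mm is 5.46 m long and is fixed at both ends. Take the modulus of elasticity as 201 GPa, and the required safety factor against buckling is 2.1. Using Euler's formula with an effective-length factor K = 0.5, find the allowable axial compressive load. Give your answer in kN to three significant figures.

I = πd⁴/64 = π×55.5⁴/64 = 465700 mm⁴.
Effective length L_e = KL = 0.5×5.46 m = 2730 mm.
Euler critical load P_cr = π²EI/L_e² = π²×201000×465700/2730² = 124000 N.
P_allow = P_cr/n = 124000/2.1 = 59030 N.

P_allow = 59.0 kN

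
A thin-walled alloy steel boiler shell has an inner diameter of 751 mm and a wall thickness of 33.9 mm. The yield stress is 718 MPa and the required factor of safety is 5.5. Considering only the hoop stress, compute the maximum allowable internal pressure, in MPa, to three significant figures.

σ_allow = 718/5.5 = 130.5 MPa.
σ_h = pD/(2t) → p_allow = 2σ_allow t/D = 2×130.5×33.9/751 = 11.79 MPa.

p_allow = 11.8 MPa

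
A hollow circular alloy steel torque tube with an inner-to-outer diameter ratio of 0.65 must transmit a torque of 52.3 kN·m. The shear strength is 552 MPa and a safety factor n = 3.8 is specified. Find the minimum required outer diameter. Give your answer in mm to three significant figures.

d_o = 131 mm

τ_allow = 552/3.8 = 145.3 MPa.
For a hollow shaft τ = 16T/[πd_o³(1−k⁴)] with k = 0.65, so 1−k⁴ = 0.8215.
d_o³ = 16T/[π τ_allow (1−k⁴)] = 16×5.2300×10^7/(π×145.3×0.8215) = 2.232×10^6 mm³.
d_o = 130.7 mm.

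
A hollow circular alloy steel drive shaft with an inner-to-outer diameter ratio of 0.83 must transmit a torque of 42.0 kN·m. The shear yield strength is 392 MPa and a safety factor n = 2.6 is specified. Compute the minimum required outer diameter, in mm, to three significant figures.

d_o = 139 mm

τ_allow = 392/2.6 = 150.8 MPa.
For a hollow shaft τ = 16T/[πd_o³(1−k⁴)] with k = 0.83, so 1−k⁴ = 0.5254.
d_o³ = 16T/[π τ_allow (1−k⁴)] = 16×4.2000×10^7/(π×150.8×0.5254) = 2.700×10^6 mm³.
d_o = 139.3 mm.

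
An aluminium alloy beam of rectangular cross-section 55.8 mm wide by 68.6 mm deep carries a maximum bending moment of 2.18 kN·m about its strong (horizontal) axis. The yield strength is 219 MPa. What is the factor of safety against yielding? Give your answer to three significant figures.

Section modulus S = bh²/6 = 55.8×68.6²/6 = 43770 mm³.
σ = M/S = 2180000/43770 = 49.81 MPa.
n = 219/49.81 = 4.397.

n = 4.40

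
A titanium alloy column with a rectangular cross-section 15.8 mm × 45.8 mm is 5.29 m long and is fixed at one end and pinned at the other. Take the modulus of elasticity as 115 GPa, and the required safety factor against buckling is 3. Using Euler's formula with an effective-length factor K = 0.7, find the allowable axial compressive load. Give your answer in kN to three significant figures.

P_allow = 0.415 kN

Buckling occurs about the weak axis: I_min = h·b³/12 = 45.8×15.8³/12 = 15050 mm⁴ (b = 15.8 mm is the smaller dimension).
Effective length L_e = KL = 0.7×5.29 m = 3703 mm.
Euler critical load P_cr = π²EI/L_e² = π²×115000×15050/3703² = 1246 N.
P_allow = P_cr/n = 1246/3 = 415.4 N.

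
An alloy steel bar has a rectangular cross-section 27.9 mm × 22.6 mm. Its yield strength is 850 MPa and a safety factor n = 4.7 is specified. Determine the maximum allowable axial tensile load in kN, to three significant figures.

σ_allow = 850/4.7 = 180.9 MPa.
A = 27.9×22.6 = 630.5 mm².
F_allow = σ_allow × A = 180.9×630.5 = 114000 N.

F_allow = 114 kN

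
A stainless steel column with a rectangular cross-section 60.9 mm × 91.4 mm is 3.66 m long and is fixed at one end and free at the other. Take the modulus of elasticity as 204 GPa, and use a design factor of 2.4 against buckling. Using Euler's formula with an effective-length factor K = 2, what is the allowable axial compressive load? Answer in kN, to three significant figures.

Buckling occurs about the weak axis: I_min = h·b³/12 = 91.4×60.9³/12 = 1.720×10^6 mm⁴ (b = 60.9 mm is the smaller dimension).
Effective length L_e = KL = 2×3.66 m = 7320 mm.
Euler critical load P_cr = π²EI/L_e² = π²×204000×1.720×10^6/7320² = 64640 N.
P_allow = P_cr/n = 64640/2.4 = 26930 N.

P_allow = 26.9 kN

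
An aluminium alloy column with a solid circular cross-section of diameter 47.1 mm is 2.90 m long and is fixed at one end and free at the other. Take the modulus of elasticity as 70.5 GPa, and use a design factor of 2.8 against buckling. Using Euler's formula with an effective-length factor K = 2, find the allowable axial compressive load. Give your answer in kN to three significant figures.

I = πd⁴/64 = π×47.1⁴/64 = 241600 mm⁴.
Effective length L_e = KL = 2×2.90 m = 5800 mm.
Euler critical load P_cr = π²EI/L_e² = π²×70500×241600/5800² = 4997 N.
P_allow = P_cr/n = 4997/2.8 = 1785 N.

P_allow = 1.78 kN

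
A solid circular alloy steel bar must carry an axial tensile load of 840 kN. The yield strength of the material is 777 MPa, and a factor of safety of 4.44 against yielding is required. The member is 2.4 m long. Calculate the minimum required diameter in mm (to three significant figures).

d = 78.2 mm

Allowable stress σ_allow = 777/4.44 = 175.0 MPa.
Required area A = F/σ_allow = 840000/175.0 = 4800 mm².
A = πd²/4 → d = √(4A/π) = 78.18 mm.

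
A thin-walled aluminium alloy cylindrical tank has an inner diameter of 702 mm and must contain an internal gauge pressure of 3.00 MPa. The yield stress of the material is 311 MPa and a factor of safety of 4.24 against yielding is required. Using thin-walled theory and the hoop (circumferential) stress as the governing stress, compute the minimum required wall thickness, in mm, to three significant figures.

σ_allow = 311/4.24 = 73.35 MPa.
Hoop stress σ_h = pD/(2t), so t = pD/(2σ_allow) = 3.00×702/(2×73.35) = 14.36 mm.

t = 14.4 mm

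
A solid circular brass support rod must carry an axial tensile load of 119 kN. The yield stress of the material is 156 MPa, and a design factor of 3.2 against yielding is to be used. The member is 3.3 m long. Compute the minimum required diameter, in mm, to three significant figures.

Allowable stress σ_allow = 156/3.2 = 48.75 MPa.
Required area A = F/σ_allow = 119000/48.75 = 2441 mm².
A = πd²/4 → d = √(4A/π) = 55.75 mm.

d = 55.7 mm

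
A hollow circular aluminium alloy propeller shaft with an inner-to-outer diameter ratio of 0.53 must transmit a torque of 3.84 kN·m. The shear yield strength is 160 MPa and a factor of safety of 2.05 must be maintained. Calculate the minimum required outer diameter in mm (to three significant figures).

d_o = 64.8 mm

τ_allow = 160/2.05 = 78.05 MPa.
For a hollow shaft τ = 16T/[πd_o³(1−k⁴)] with k = 0.53, so 1−k⁴ = 0.9211.
d_o³ = 16T/[π τ_allow (1−k⁴)] = 16×3840000/(π×78.05×0.9211) = 272000 mm³.
d_o = 64.80 mm.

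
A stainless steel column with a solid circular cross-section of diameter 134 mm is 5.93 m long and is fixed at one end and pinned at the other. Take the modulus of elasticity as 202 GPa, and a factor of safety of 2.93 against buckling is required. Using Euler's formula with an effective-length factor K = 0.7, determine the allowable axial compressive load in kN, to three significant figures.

P_allow = 625 kN

I = πd⁴/64 = π×134⁴/64 = 1.583×10^7 mm⁴.
Effective length L_e = KL = 0.7×5.93 m = 4151 mm.
Euler critical load P_cr = π²EI/L_e² = π²×202000×1.583×10^7/4151² = 1.831×10^6 N.
P_allow = P_cr/n = 1.831×10^6/2.93 = 625000 N.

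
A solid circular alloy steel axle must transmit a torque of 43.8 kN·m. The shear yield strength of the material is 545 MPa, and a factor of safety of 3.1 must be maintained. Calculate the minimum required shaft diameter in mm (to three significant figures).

d = 108 mm

Allowable shear stress τ_allow = 545/3.1 = 175.8 MPa.
For a solid shaft τ = 16T/(πd³), so d³ = 16T/(π τ_allow) = 16×4.3800×10^7/(π×175.8) = 1.269×10^6 mm³.
d = (1.269×10^6)^(1/3) = 108.3 mm.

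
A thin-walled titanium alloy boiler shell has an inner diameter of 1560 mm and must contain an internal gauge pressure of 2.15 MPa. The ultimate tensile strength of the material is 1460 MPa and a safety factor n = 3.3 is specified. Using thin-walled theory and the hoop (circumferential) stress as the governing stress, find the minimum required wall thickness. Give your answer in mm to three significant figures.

t = 3.79 mm

σ_allow = 1460/3.3 = 442.4 MPa.
Hoop stress σ_h = pD/(2t), so t = pD/(2σ_allow) = 2.15×1560/(2×442.4) = 3.790 mm.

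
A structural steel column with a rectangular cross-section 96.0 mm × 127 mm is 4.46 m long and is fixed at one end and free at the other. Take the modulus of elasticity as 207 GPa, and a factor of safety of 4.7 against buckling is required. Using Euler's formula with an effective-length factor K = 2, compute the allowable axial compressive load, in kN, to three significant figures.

P_allow = 51.2 kN

Buckling occurs about the weak axis: I_min = h·b³/12 = 127×96.0³/12 = 9.363×10^6 mm⁴ (b = 96.0 mm is the smaller dimension).
Effective length L_e = KL = 2×4.46 m = 8920 mm.
Euler critical load P_cr = π²EI/L_e² = π²×207000×9.363×10^6/8920² = 240400 N.
P_allow = P_cr/n = 240400/4.7 = 51150 N.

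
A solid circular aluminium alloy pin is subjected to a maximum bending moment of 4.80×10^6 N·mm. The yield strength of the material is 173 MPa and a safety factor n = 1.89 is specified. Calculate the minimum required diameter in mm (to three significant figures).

d = 81.1 mm

σ_allow = 173/1.89 = 91.53 MPa.
For a solid circular section σ = 32M/(πd³), so d³ = 32M/(π σ_allow) = 32×4800000/(π×91.53) = 534100 mm³.
d = 81.14 mm.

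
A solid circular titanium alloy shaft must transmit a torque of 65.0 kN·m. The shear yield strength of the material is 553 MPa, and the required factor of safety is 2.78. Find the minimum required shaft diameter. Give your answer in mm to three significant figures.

Allowable shear stress τ_allow = 553/2.78 = 198.9 MPa.
For a solid shaft τ = 16T/(πd³), so d³ = 16T/(π τ_allow) = 16×6.5000×10^7/(π×198.9) = 1.664×10^6 mm³.
d = (1.664×10^6)^(1/3) = 118.5 mm.

d = 119 mm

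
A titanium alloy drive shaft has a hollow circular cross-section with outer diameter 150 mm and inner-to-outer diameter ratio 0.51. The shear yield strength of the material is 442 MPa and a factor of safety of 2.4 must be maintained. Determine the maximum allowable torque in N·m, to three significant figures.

τ_allow = 442/2.4 = 184.2 MPa.
For a hollow shaft T_allow = τ_allow·πd_o³(1−k⁴)/16 with 1−k⁴ = 0.9323, so πd_o³(1−k⁴)/16 = 617800 mm³.
T_allow = 184.2×617800 = 1.138×10^8 N·mm = 113800 N·m.

T_allow = 1.14×10^5 N·m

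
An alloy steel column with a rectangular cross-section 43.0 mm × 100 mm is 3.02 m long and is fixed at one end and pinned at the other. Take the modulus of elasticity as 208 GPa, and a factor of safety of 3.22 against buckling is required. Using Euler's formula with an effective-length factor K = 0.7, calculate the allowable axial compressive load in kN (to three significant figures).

P_allow = 94.5 kN

Buckling occurs about the weak axis: I_min = h·b³/12 = 100×43.0³/12 = 662600 mm⁴ (b = 43.0 mm is the smaller dimension).
Effective length L_e = KL = 0.7×3.02 m = 2114 mm.
Euler critical load P_cr = π²EI/L_e² = π²×208000×662600/2114² = 304400 N.
P_allow = P_cr/n = 304400/3.22 = 94520 N.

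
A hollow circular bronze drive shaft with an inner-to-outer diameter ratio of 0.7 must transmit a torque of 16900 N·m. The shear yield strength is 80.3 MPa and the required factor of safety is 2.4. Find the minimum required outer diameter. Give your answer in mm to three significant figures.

d_o = 150 mm

τ_allow = 80.3/2.4 = 33.46 MPa.
For a hollow shaft τ = 16T/[πd_o³(1−k⁴)] with k = 0.7, so 1−k⁴ = 0.7599.
d_o³ = 16T/[π τ_allow (1−k⁴)] = 16×1.6900×10^7/(π×33.46×0.7599) = 3.385×10^6 mm³.
d_o = 150.2 mm.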